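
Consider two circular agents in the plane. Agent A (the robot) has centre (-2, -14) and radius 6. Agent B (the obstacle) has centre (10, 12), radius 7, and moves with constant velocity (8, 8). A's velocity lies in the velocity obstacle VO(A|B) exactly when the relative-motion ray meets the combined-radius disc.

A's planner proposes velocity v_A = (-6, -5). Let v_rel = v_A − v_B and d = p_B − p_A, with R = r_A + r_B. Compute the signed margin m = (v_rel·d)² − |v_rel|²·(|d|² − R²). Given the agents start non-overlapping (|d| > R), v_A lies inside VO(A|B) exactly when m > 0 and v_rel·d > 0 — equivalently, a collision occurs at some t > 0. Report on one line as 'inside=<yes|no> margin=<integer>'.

d = (12, 26),  |d|² = 820;  R = 6+7 = 13,  c = 820−13² = 651
v_rel = (-14, -13),  |v_rel|² = 365;  v_rel·d = (-14)·(12) + (-13)·(26) = -506
365·t² + 1012·t + 651 = 0  ⇒  m = (-506)² − 365·651 = 18421
m = 18421 > 0,  v_rel·d = -506 < 0  ⇒  outside

inside=no margin=18421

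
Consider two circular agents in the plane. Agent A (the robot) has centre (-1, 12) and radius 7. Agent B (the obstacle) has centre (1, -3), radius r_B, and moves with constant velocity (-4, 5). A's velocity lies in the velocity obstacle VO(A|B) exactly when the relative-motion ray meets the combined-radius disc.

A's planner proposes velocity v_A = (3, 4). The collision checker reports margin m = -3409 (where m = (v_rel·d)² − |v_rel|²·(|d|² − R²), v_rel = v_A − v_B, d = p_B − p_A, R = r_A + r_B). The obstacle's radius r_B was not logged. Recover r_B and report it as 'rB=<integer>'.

m = -3409
d = (2, -15);  v_rel = (7, -1),  |v_rel|² = 50
v_rel×d = (7)·(-15) − (-1)·(2) = -103
since m = R²·50 − (-103)²:  R² = (10609 + -3409) / 50 = 144
R = √144 = 12  ⇒  r_B = 12 − 7 = 5

rB=5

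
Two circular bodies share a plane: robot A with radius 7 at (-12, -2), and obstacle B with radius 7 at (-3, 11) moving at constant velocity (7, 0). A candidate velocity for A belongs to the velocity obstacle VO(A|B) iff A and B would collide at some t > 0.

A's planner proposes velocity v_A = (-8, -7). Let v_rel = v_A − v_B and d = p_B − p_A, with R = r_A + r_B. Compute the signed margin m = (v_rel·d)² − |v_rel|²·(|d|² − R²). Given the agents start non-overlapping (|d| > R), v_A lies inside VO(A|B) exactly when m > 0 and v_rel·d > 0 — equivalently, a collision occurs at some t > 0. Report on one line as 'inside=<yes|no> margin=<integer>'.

d = (9, 13),  |d|² = 250;  R = 7+7 = 14,  c = 250−14² = 54
v_rel = (-15, -7),  |v_rel|² = 274;  v_rel·d = (-15)·(9) + (-7)·(13) = -226
274·t² + 452·t + 54 = 0  ⇒  m = (-226)² − 274·54 = 36280
m = 36280 > 0,  v_rel·d = -226 < 0  ⇒  outside

inside=no margin=36280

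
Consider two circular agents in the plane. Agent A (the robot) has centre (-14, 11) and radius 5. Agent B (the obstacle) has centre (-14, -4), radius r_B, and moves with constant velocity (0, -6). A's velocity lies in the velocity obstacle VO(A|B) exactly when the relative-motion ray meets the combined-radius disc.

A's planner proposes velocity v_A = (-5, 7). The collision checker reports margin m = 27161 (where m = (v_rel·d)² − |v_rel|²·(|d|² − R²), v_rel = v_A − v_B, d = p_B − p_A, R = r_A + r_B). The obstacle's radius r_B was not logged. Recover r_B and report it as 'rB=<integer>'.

m = 27161
d = (0, -15);  v_rel = (-5, 13),  |v_rel|² = 194
v_rel×d = (-5)·(-15) − (13)·(0) = 75
since m = R²·194 − 75²:  R² = (5625 + 27161) / 194 = 169
R = √169 = 13  ⇒  r_B = 13 − 5 = 8

rB=8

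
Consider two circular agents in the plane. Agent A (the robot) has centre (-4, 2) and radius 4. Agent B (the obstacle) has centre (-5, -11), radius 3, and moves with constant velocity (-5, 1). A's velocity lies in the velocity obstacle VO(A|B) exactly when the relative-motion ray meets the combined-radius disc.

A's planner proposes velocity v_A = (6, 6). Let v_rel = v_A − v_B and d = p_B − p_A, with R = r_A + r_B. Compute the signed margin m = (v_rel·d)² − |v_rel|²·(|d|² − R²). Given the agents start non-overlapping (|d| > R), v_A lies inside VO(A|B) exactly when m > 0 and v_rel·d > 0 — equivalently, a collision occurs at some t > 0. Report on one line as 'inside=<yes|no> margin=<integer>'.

d = (-1, -13),  |d|² = 170;  R = 4+3 = 7,  c = 170−7² = 121
v_rel = (11, 5),  |v_rel|² = 146;  v_rel·d = (11)·(-1) + (5)·(-13) = -76
146·t² + 152·t + 121 = 0  ⇒  m = (-76)² − 146·121 = -11890
m = -11890 < 0,  v_rel·d = -76 < 0  ⇒  outside

inside=no margin=-11890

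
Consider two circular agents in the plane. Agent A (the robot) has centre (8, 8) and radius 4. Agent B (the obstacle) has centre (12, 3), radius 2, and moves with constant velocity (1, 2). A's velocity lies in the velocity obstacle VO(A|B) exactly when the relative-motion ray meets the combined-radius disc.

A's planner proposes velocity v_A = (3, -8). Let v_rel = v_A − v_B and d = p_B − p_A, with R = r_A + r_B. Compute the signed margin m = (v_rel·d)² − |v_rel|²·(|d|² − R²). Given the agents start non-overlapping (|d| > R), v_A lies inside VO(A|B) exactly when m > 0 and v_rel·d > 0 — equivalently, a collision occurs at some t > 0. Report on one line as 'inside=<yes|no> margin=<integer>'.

d = (4, -5),  |d|² = 41;  R = 4+2 = 6,  c = 41−6² = 5
v_rel = (2, -10),  |v_rel|² = 104;  v_rel·d = (2)·(4) + (-10)·(-5) = 58
104·t² − 116·t + 5 = 0  ⇒  m = 58² − 104·5 = 2844
m = 2844 > 0,  v_rel·d = 58 > 0  ⇒  inside

inside=yes margin=2844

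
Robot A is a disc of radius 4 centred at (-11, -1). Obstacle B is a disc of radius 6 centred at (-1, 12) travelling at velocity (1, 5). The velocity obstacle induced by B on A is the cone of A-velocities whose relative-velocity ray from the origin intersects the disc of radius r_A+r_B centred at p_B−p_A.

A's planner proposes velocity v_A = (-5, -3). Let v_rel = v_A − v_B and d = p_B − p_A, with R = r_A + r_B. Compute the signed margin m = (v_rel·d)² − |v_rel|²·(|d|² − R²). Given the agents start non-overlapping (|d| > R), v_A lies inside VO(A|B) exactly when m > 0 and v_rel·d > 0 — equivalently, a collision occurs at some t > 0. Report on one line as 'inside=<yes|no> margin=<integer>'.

d = (10, 13),  |d|² = 269;  R = 4+6 = 10,  c = 269−10² = 169
v_rel = (-6, -8),  |v_rel|² = 100;  v_rel·d = (-6)·(10) + (-8)·(13) = -164
100·t² + 328·t + 169 = 0  ⇒  m = (-164)² − 100·169 = 9996
m = 9996 > 0,  v_rel·d = -164 < 0  ⇒  outside

inside=no margin=9996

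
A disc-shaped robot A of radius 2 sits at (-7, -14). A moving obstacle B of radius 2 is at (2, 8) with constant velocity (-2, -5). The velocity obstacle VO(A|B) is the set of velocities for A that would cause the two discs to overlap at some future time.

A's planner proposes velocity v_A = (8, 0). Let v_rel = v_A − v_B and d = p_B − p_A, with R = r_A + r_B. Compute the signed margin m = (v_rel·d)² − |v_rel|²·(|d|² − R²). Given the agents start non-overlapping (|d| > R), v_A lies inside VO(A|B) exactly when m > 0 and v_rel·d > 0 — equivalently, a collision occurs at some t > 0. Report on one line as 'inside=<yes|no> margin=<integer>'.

d = (9, 22),  |d|² = 565;  R = 2+2 = 4,  c = 565−4² = 549
v_rel = (10, 5),  |v_rel|² = 125;  v_rel·d = (10)·(9) + (5)·(22) = 200
125·t² − 400·t + 549 = 0  ⇒  m = 200² − 125·549 = -28625
m = -28625 < 0,  v_rel·d = 200 > 0  ⇒  outside

inside=no margin=-28625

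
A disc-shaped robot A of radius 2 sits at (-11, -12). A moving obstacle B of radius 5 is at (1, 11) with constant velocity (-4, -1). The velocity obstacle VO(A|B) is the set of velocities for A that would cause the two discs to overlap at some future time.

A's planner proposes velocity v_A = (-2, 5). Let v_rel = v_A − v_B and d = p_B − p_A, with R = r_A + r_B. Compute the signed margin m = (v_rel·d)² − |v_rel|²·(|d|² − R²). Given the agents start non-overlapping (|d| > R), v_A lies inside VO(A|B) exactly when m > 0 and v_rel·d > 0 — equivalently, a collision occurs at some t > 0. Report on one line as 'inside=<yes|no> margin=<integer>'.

d = (12, 23),  |d|² = 673;  R = 2+5 = 7,  c = 673−7² = 624
v_rel = (2, 6),  |v_rel|² = 40;  v_rel·d = (2)·(12) + (6)·(23) = 162
40·t² − 324·t + 624 = 0  ⇒  m = 162² − 40·624 = 1284
m = 1284 > 0,  v_rel·d = 162 > 0  ⇒  inside

inside=yes margin=1284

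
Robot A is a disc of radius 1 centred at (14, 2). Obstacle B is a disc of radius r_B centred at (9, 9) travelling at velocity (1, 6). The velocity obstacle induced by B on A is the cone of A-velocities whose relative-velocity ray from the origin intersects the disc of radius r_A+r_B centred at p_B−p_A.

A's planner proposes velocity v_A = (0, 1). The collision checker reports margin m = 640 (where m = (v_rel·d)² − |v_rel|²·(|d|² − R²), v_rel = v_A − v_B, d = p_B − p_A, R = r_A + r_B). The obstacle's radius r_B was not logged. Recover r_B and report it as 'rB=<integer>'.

m = 640
d = (-5, 7);  v_rel = (-1, -5),  |v_rel|² = 26
v_rel×d = (-1)·(7) − (-5)·(-5) = -32
since m = R²·26 − (-32)²:  R² = (1024 + 640) / 26 = 64
R = √64 = 8  ⇒  r_B = 8 − 1 = 7

rB=7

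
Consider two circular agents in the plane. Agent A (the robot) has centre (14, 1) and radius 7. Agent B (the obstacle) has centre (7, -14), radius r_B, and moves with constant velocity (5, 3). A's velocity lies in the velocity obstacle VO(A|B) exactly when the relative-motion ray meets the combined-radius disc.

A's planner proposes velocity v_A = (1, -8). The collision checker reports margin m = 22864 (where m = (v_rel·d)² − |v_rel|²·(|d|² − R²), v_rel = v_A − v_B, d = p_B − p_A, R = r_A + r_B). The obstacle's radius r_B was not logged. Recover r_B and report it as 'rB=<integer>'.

m = 22864
d = (-7, -15);  v_rel = (-4, -11),  |v_rel|² = 137
v_rel×d = (-4)·(-15) − (-11)·(-7) = -17
since m = R²·137 − (-17)²:  R² = (289 + 22864) / 137 = 169
R = √169 = 13  ⇒  r_B = 13 − 7 = 6

rB=6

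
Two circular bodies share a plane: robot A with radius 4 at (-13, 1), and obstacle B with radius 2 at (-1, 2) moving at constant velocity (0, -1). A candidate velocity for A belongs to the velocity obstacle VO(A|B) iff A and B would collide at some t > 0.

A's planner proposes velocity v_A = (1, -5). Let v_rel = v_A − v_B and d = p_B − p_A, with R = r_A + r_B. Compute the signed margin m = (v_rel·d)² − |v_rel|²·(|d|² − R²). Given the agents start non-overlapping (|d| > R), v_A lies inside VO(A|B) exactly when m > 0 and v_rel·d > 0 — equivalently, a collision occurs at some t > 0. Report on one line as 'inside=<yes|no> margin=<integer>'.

d = (12, 1),  |d|² = 145;  R = 4+2 = 6,  c = 145−6² = 109
v_rel = (1, -4),  |v_rel|² = 17;  v_rel·d = (1)·(12) + (-4)·(1) = 8
17·t² − 16·t + 109 = 0  ⇒  m = 8² − 17·109 = -1789
m = -1789 < 0,  v_rel·d = 8 > 0  ⇒  outside

inside=no margin=-1789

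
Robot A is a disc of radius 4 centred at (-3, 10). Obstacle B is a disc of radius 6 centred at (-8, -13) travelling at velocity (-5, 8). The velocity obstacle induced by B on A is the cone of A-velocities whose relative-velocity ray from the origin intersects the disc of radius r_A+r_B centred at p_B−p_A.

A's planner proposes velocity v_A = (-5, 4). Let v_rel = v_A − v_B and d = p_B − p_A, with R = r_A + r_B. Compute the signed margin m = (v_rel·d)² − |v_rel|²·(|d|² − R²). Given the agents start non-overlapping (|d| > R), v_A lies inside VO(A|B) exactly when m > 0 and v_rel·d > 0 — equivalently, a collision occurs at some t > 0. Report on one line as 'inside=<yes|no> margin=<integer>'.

d = (-5, -23),  |d|² = 554;  R = 4+6 = 10,  c = 554−10² = 454
v_rel = (0, -4),  |v_rel|² = 16;  v_rel·d = (0)·(-5) + (-4)·(-23) = 92
16·t² − 184·t + 454 = 0  ⇒  m = 92² − 16·454 = 1200
m = 1200 > 0,  v_rel·d = 92 > 0  ⇒  inside

inside=yes margin=1200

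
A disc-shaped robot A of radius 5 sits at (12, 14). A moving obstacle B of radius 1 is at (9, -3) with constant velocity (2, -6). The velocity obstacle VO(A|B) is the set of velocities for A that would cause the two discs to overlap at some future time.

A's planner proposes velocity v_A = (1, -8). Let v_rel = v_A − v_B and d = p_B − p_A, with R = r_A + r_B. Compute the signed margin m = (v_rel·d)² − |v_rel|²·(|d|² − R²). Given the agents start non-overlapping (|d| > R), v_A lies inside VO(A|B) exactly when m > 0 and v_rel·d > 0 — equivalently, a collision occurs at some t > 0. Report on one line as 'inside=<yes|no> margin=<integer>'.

d = (-3, -17),  |d|² = 298;  R = 5+1 = 6,  c = 298−6² = 262
v_rel = (-1, -2),  |v_rel|² = 5;  v_rel·d = (-1)·(-3) + (-2)·(-17) = 37
5·t² − 74·t + 262 = 0  ⇒  m = 37² − 5·262 = 59
m = 59 > 0,  v_rel·d = 37 > 0  ⇒  inside

inside=yes margin=59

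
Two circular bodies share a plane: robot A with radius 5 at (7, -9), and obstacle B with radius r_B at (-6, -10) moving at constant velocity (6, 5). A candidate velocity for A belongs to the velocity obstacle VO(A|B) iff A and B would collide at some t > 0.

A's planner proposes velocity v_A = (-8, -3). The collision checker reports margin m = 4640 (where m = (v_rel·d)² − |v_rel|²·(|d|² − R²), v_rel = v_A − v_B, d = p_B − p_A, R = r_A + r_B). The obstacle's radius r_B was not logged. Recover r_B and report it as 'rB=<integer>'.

m = 4640
d = (-13, -1);  v_rel = (-14, -8),  |v_rel|² = 260
v_rel×d = (-14)·(-1) − (-8)·(-13) = -90
since m = R²·260 − (-90)²:  R² = (8100 + 4640) / 260 = 49
R = √49 = 7  ⇒  r_B = 7 − 5 = 2

rB=2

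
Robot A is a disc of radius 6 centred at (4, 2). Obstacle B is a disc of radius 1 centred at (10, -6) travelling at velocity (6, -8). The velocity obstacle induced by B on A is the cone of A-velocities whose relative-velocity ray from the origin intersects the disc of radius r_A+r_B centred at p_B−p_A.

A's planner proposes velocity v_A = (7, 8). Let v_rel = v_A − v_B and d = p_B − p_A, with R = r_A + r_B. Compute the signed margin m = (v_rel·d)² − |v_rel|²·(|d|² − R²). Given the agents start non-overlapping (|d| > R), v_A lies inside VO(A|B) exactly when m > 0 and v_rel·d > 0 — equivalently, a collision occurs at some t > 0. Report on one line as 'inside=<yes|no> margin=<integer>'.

d = (6, -8),  |d|² = 100;  R = 6+1 = 7,  c = 100−7² = 51
v_rel = (1, 16),  |v_rel|² = 257;  v_rel·d = (1)·(6) + (16)·(-8) = -122
257·t² + 244·t + 51 = 0  ⇒  m = (-122)² − 257·51 = 1777
m = 1777 > 0,  v_rel·d = -122 < 0  ⇒  outside

inside=no margin=1777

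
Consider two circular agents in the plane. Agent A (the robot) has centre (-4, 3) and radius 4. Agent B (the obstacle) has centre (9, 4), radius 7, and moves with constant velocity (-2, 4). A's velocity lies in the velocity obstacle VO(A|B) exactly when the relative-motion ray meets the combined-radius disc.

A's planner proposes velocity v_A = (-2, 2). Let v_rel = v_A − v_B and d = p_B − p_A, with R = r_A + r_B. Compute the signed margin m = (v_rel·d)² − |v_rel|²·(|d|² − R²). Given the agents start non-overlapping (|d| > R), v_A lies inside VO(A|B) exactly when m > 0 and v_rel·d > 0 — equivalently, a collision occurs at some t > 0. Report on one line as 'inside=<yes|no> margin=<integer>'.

d = (13, 1),  |d|² = 170;  R = 4+7 = 11,  c = 170−11² = 49
v_rel = (0, -2),  |v_rel|² = 4;  v_rel·d = (0)·(13) + (-2)·(1) = -2
4·t² + 4·t + 49 = 0  ⇒  m = (-2)² − 4·49 = -192
m = -192 < 0,  v_rel·d = -2 < 0  ⇒  outside

inside=no margin=-192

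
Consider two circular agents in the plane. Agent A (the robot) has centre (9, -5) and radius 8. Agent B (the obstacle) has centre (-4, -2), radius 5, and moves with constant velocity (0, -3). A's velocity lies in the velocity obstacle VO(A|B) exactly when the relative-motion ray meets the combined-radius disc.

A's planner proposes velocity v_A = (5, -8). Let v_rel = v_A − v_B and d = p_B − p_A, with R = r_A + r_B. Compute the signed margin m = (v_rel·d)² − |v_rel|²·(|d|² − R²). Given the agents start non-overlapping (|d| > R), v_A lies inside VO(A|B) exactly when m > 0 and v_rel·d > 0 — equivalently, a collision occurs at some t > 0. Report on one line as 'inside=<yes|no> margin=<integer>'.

d = (-13, 3),  |d|² = 178;  R = 8+5 = 13,  c = 178−13² = 9
v_rel = (5, -5),  |v_rel|² = 50;  v_rel·d = (5)·(-13) + (-5)·(3) = -80
50·t² + 160·t + 9 = 0  ⇒  m = (-80)² − 50·9 = 5950
m = 5950 > 0,  v_rel·d = -80 < 0  ⇒  outside

inside=no margin=5950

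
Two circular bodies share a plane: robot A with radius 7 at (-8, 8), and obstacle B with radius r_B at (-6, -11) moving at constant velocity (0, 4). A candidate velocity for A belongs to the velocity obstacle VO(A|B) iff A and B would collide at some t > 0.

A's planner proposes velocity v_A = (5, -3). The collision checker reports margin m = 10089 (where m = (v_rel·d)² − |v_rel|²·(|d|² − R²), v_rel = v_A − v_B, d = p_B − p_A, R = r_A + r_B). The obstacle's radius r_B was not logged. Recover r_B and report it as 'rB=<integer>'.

m = 10089
d = (2, -19);  v_rel = (5, -7),  |v_rel|² = 74
v_rel×d = (5)·(-19) − (-7)·(2) = -81
since m = R²·74 − (-81)²:  R² = (6561 + 10089) / 74 = 225
R = √225 = 15  ⇒  r_B = 15 − 7 = 8

rB=8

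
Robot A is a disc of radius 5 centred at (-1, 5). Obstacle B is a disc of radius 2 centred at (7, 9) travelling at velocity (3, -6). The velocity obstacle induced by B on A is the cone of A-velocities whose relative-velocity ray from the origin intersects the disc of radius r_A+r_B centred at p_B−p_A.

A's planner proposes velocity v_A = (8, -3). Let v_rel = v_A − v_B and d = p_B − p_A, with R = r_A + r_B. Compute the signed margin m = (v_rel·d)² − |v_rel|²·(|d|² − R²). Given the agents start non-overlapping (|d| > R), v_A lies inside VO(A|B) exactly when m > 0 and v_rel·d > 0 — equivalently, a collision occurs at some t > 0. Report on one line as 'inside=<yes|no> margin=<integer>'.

d = (8, 4),  |d|² = 80;  R = 5+2 = 7,  c = 80−7² = 31
v_rel = (5, 3),  |v_rel|² = 34;  v_rel·d = (5)·(8) + (3)·(4) = 52
34·t² − 104·t + 31 = 0  ⇒  m = 52² − 34·31 = 1650
m = 1650 > 0,  v_rel·d = 52 > 0  ⇒  inside

inside=yes margin=1650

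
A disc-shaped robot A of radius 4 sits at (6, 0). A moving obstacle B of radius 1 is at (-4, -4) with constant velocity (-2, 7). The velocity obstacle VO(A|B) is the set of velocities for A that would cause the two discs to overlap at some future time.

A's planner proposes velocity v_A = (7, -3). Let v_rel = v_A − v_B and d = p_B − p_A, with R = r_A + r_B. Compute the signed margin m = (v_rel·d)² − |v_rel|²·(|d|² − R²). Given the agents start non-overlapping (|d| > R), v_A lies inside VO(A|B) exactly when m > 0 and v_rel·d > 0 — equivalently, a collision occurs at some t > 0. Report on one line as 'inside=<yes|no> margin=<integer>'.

d = (-10, -4),  |d|² = 116;  R = 4+1 = 5,  c = 116−5² = 91
v_rel = (9, -10),  |v_rel|² = 181;  v_rel·d = (9)·(-10) + (-10)·(-4) = -50
181·t² + 100·t + 91 = 0  ⇒  m = (-50)² − 181·91 = -13971
m = -13971 < 0,  v_rel·d = -50 < 0  ⇒  outside

inside=no margin=-13971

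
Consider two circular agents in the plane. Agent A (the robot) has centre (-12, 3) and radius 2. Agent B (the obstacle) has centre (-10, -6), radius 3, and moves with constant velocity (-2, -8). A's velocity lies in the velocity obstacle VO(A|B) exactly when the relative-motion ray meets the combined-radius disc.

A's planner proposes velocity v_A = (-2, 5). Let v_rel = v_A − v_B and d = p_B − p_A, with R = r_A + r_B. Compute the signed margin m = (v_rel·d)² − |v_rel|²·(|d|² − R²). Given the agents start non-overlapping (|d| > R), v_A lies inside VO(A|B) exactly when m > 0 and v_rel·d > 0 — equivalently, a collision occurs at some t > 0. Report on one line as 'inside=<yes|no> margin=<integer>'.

d = (2, -9),  |d|² = 85;  R = 2+3 = 5,  c = 85−5² = 60
v_rel = (0, 13),  |v_rel|² = 169;  v_rel·d = (0)·(2) + (13)·(-9) = -117
169·t² + 234·t + 60 = 0  ⇒  m = (-117)² − 169·60 = 3549
m = 3549 > 0,  v_rel·d = -117 < 0  ⇒  outside

inside=no margin=3549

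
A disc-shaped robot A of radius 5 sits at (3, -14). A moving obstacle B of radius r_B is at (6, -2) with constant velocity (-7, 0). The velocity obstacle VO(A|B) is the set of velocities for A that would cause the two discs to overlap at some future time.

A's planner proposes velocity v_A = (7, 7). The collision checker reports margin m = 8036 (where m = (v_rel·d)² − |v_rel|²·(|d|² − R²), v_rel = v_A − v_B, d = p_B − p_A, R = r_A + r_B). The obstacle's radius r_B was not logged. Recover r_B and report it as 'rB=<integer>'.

m = 8036
d = (3, 12);  v_rel = (14, 7),  |v_rel|² = 245
v_rel×d = (14)·(12) − (7)·(3) = 147
since m = R²·245 − 147²:  R² = (21609 + 8036) / 245 = 121
R = √121 = 11  ⇒  r_B = 11 − 5 = 6

rB=6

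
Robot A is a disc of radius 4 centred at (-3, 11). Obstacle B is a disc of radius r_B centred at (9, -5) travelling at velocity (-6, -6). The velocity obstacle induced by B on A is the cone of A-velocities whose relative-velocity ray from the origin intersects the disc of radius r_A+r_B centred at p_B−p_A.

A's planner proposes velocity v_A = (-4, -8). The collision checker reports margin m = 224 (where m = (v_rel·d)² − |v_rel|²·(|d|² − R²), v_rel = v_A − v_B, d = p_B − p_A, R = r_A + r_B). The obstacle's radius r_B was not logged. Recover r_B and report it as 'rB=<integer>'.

m = 224
d = (12, -16);  v_rel = (2, -2),  |v_rel|² = 8
v_rel×d = (2)·(-16) − (-2)·(12) = -8
since m = R²·8 − (-8)²:  R² = (64 + 224) / 8 = 36
R = √36 = 6  ⇒  r_B = 6 − 4 = 2

rB=2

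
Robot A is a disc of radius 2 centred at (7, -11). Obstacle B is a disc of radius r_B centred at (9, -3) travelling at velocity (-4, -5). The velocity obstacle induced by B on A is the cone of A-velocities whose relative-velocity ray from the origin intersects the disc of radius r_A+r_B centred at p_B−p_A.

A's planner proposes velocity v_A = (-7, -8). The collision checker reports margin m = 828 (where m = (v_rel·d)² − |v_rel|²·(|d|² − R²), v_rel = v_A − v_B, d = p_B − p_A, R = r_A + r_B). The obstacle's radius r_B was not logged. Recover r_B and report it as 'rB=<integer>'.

m = 828
d = (2, 8);  v_rel = (-3, -3),  |v_rel|² = 18
v_rel×d = (-3)·(8) − (-3)·(2) = -18
since m = R²·18 − (-18)²:  R² = (324 + 828) / 18 = 64
R = √64 = 8  ⇒  r_B = 8 − 2 = 6

rB=6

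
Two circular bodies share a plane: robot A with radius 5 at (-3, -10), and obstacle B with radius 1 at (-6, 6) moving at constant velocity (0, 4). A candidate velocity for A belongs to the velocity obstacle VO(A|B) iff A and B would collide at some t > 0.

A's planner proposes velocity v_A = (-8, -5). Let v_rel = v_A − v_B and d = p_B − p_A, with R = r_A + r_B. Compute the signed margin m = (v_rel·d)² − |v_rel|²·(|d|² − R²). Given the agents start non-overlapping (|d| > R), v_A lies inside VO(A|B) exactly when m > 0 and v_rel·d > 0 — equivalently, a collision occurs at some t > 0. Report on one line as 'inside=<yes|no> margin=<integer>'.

d = (-3, 16),  |d|² = 265;  R = 5+1 = 6,  c = 265−6² = 229
v_rel = (-8, -9),  |v_rel|² = 145;  v_rel·d = (-8)·(-3) + (-9)·(16) = -120
145·t² + 240·t + 229 = 0  ⇒  m = (-120)² − 145·229 = -18805
m = -18805 < 0,  v_rel·d = -120 < 0  ⇒  outside

inside=no margin=-18805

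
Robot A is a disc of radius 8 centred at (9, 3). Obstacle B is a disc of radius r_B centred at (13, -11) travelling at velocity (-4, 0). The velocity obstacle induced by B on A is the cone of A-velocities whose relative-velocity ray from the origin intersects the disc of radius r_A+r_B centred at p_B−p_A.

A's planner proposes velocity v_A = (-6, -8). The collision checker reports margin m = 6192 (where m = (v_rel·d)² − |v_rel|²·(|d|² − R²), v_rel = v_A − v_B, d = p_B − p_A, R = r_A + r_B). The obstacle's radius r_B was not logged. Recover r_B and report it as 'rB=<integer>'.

m = 6192
d = (4, -14);  v_rel = (-2, -8),  |v_rel|² = 68
v_rel×d = (-2)·(-14) − (-8)·(4) = 60
since m = R²·68 − 60²:  R² = (3600 + 6192) / 68 = 144
R = √144 = 12  ⇒  r_B = 12 − 8 = 4

rB=4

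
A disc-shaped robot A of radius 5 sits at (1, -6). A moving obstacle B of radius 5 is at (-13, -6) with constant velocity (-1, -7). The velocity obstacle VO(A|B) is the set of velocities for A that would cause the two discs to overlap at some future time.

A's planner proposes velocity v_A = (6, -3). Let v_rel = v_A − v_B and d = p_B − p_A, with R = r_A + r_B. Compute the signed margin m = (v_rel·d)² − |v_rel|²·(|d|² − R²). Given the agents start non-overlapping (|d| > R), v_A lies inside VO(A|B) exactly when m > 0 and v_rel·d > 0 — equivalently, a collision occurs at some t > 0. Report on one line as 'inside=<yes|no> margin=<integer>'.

d = (-14, 0),  |d|² = 196;  R = 5+5 = 10,  c = 196−10² = 96
v_rel = (7, 4),  |v_rel|² = 65;  v_rel·d = (7)·(-14) + (4)·(0) = -98
65·t² + 196·t + 96 = 0  ⇒  m = (-98)² − 65·96 = 3364
m = 3364 > 0,  v_rel·d = -98 < 0  ⇒  outside

inside=no margin=3364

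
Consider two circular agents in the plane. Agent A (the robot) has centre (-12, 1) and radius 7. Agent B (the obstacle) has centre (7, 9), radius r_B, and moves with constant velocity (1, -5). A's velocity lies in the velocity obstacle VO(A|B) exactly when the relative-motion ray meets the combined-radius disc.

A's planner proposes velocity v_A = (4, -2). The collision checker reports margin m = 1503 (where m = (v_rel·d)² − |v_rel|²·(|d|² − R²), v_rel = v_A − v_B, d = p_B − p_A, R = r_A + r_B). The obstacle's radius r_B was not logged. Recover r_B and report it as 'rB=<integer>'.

m = 1503
d = (19, 8);  v_rel = (3, 3),  |v_rel|² = 18
v_rel×d = (3)·(8) − (3)·(19) = -33
since m = R²·18 − (-33)²:  R² = (1089 + 1503) / 18 = 144
R = √144 = 12  ⇒  r_B = 12 − 7 = 5

rB=5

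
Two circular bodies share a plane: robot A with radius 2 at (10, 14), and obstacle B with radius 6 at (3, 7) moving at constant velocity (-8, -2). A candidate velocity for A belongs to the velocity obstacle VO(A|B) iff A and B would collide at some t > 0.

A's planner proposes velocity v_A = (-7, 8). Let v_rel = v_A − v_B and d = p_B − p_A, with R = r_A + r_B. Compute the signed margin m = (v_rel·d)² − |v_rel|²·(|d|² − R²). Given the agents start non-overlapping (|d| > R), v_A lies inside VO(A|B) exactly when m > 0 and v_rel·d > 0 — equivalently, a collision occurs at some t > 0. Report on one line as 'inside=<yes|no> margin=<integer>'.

d = (-7, -7),  |d|² = 98;  R = 2+6 = 8,  c = 98−8² = 34
v_rel = (1, 10),  |v_rel|² = 101;  v_rel·d = (1)·(-7) + (10)·(-7) = -77
101·t² + 154·t + 34 = 0  ⇒  m = (-77)² − 101·34 = 2495
m = 2495 > 0,  v_rel·d = -77 < 0  ⇒  outside

inside=no margin=2495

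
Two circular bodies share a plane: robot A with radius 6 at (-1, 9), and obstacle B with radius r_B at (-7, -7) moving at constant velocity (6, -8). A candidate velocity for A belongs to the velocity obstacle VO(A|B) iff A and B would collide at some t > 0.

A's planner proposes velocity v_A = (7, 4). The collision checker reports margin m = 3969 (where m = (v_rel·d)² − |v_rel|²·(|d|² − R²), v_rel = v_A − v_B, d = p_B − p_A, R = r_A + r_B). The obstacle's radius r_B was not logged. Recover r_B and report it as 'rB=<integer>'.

m = 3969
d = (-6, -16);  v_rel = (1, 12),  |v_rel|² = 145
v_rel×d = (1)·(-16) − (12)·(-6) = 56
since m = R²·145 − 56²:  R² = (3136 + 3969) / 145 = 49
R = √49 = 7  ⇒  r_B = 7 − 6 = 1

rB=1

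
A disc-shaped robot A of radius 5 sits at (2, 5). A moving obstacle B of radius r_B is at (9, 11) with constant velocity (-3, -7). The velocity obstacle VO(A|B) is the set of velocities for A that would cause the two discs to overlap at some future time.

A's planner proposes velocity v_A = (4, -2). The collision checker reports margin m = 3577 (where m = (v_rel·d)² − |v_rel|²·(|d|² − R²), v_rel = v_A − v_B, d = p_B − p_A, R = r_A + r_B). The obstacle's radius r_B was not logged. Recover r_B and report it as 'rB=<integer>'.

m = 3577
d = (7, 6);  v_rel = (7, 5),  |v_rel|² = 74
v_rel×d = (7)·(6) − (5)·(7) = 7
since m = R²·74 − 7²:  R² = (49 + 3577) / 74 = 49
R = √49 = 7  ⇒  r_B = 7 − 5 = 2

rB=2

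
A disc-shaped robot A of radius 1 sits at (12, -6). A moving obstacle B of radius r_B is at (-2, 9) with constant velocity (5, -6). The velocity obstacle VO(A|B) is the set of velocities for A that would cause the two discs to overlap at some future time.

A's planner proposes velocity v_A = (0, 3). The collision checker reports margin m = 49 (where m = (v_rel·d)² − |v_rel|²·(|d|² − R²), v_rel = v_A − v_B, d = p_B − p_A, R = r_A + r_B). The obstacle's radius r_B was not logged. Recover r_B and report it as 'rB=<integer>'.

m = 49
d = (-14, 15);  v_rel = (-5, 9),  |v_rel|² = 106
v_rel×d = (-5)·(15) − (9)·(-14) = 51
since m = R²·106 − 51²:  R² = (2601 + 49) / 106 = 25
R = √25 = 5  ⇒  r_B = 5 − 1 = 4

rB=4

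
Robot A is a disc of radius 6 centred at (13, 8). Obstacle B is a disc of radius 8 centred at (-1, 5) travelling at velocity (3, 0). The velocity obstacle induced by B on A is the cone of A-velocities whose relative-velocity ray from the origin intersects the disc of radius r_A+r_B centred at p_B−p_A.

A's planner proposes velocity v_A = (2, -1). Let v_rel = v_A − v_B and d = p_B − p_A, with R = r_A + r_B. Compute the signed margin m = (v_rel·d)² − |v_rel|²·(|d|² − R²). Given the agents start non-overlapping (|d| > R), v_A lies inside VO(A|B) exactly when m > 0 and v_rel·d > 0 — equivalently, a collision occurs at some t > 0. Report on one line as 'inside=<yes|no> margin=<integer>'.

d = (-14, -3),  |d|² = 205;  R = 6+8 = 14,  c = 205−14² = 9
v_rel = (-1, -1),  |v_rel|² = 2;  v_rel·d = (-1)·(-14) + (-1)·(-3) = 17
2·t² − 34·t + 9 = 0  ⇒  m = 17² − 2·9 = 271
m = 271 > 0,  v_rel·d = 17 > 0  ⇒  inside

inside=yes margin=271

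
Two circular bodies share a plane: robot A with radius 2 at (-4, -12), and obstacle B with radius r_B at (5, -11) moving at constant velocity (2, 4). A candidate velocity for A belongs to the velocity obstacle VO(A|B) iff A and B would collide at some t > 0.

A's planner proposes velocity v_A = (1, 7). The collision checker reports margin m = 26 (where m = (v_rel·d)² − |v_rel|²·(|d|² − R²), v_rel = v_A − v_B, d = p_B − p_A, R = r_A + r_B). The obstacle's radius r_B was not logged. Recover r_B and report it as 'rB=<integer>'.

m = 26
d = (9, 1);  v_rel = (-1, 3),  |v_rel|² = 10
v_rel×d = (-1)·(1) − (3)·(9) = -28
since m = R²·10 − (-28)²:  R² = (784 + 26) / 10 = 81
R = √81 = 9  ⇒  r_B = 9 − 2 = 7

rB=7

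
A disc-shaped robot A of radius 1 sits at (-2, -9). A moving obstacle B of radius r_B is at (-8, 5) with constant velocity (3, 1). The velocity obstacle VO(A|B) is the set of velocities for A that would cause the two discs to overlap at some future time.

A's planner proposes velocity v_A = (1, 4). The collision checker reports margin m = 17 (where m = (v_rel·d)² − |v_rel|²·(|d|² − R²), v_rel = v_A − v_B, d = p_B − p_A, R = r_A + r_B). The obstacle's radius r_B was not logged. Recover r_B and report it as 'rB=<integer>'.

m = 17
d = (-6, 14);  v_rel = (-2, 3),  |v_rel|² = 13
v_rel×d = (-2)·(14) − (3)·(-6) = -10
since m = R²·13 − (-10)²:  R² = (100 + 17) / 13 = 9
R = √9 = 3  ⇒  r_B = 3 − 1 = 2

rB=2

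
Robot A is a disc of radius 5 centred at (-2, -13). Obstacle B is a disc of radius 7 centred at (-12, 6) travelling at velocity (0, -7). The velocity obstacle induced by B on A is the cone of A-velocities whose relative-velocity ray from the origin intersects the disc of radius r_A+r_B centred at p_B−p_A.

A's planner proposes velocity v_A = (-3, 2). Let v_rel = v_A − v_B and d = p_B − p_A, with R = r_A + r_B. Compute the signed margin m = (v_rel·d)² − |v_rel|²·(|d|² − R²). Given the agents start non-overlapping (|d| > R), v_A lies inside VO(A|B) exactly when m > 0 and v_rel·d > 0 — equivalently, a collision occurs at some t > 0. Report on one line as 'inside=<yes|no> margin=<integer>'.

d = (-10, 19),  |d|² = 461;  R = 5+7 = 12,  c = 461−12² = 317
v_rel = (-3, 9),  |v_rel|² = 90;  v_rel·d = (-3)·(-10) + (9)·(19) = 201
90·t² − 402·t + 317 = 0  ⇒  m = 201² − 90·317 = 11871
m = 11871 > 0,  v_rel·d = 201 > 0  ⇒  inside

inside=yes margin=11871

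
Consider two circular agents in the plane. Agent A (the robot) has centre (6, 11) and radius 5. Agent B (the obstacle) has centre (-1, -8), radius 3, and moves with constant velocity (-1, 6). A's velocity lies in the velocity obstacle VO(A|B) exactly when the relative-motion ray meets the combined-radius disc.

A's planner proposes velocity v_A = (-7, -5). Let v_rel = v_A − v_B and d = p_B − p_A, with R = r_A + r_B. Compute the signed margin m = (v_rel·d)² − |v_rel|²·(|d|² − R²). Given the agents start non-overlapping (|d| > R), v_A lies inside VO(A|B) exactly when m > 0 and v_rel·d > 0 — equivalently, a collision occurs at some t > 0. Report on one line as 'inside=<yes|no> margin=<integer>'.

d = (-7, -19),  |d|² = 410;  R = 5+3 = 8,  c = 410−8² = 346
v_rel = (-6, -11),  |v_rel|² = 157;  v_rel·d = (-6)·(-7) + (-11)·(-19) = 251
157·t² − 502·t + 346 = 0  ⇒  m = 251² − 157·346 = 8679
m = 8679 > 0,  v_rel·d = 251 > 0  ⇒  inside

inside=yes margin=8679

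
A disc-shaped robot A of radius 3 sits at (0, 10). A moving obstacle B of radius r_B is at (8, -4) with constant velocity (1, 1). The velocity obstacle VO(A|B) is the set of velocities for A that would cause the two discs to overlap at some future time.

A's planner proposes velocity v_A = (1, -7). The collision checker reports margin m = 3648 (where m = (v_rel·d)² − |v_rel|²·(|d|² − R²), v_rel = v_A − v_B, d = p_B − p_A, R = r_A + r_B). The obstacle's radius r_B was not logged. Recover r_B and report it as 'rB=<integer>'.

m = 3648
d = (8, -14);  v_rel = (0, -8),  |v_rel|² = 64
v_rel×d = (0)·(-14) − (-8)·(8) = 64
since m = R²·64 − 64²:  R² = (4096 + 3648) / 64 = 121
R = √121 = 11  ⇒  r_B = 11 − 3 = 8

rB=8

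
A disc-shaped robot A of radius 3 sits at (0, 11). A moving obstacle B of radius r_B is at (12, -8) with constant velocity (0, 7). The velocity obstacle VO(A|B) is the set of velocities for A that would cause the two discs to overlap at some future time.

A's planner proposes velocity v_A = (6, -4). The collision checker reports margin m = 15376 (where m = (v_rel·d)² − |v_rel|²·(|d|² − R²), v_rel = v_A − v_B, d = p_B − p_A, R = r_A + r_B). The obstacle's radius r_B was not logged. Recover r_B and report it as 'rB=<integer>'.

m = 15376
d = (12, -19);  v_rel = (6, -11),  |v_rel|² = 157
v_rel×d = (6)·(-19) − (-11)·(12) = 18
since m = R²·157 − 18²:  R² = (324 + 15376) / 157 = 100
R = √100 = 10  ⇒  r_B = 10 − 3 = 7

rB=7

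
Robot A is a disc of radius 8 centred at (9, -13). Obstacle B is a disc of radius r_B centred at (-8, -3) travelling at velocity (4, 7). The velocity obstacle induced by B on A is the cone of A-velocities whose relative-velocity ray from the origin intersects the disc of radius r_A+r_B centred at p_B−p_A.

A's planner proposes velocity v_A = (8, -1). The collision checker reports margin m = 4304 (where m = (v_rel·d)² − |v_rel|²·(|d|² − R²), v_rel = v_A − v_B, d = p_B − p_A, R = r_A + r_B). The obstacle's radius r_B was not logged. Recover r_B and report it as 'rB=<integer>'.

m = 4304
d = (-17, 10);  v_rel = (4, -8),  |v_rel|² = 80
v_rel×d = (4)·(10) − (-8)·(-17) = -96
since m = R²·80 − (-96)²:  R² = (9216 + 4304) / 80 = 169
R = √169 = 13  ⇒  r_B = 13 − 8 = 5

rB=5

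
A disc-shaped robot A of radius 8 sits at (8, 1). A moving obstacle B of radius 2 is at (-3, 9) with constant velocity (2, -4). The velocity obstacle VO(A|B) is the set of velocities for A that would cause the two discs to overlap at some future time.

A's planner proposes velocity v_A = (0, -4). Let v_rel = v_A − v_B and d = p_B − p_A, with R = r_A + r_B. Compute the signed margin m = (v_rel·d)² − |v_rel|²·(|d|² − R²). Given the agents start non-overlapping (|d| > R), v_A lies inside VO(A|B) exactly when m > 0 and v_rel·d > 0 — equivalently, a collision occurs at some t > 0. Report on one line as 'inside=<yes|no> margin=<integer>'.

d = (-11, 8),  |d|² = 185;  R = 8+2 = 10,  c = 185−10² = 85
v_rel = (-2, 0),  |v_rel|² = 4;  v_rel·d = (-2)·(-11) + (0)·(8) = 22
4·t² − 44·t + 85 = 0  ⇒  m = 22² − 4·85 = 144
m = 144 > 0,  v_rel·d = 22 > 0  ⇒  inside

inside=yes margin=144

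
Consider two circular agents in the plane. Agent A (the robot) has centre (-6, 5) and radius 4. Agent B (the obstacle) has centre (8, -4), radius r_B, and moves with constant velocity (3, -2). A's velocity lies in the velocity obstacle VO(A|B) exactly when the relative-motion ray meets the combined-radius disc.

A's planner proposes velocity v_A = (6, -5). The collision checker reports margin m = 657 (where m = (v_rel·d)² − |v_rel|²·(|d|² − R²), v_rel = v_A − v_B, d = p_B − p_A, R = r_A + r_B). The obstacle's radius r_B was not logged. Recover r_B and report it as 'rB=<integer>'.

m = 657
d = (14, -9);  v_rel = (3, -3),  |v_rel|² = 18
v_rel×d = (3)·(-9) − (-3)·(14) = 15
since m = R²·18 − 15²:  R² = (225 + 657) / 18 = 49
R = √49 = 7  ⇒  r_B = 7 − 4 = 3

rB=3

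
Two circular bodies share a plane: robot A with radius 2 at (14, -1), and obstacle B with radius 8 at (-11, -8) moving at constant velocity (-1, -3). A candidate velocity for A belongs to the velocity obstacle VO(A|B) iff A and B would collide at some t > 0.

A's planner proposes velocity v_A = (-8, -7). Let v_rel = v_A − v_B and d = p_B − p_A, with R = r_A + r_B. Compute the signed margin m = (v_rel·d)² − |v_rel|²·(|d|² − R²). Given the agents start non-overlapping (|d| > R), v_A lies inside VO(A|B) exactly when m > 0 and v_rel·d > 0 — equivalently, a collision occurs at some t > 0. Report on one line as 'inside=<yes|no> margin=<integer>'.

d = (-25, -7),  |d|² = 674;  R = 2+8 = 10,  c = 674−10² = 574
v_rel = (-7, -4),  |v_rel|² = 65;  v_rel·d = (-7)·(-25) + (-4)·(-7) = 203
65·t² − 406·t + 574 = 0  ⇒  m = 203² − 65·574 = 3899
m = 3899 > 0,  v_rel·d = 203 > 0  ⇒  inside

inside=yes margin=3899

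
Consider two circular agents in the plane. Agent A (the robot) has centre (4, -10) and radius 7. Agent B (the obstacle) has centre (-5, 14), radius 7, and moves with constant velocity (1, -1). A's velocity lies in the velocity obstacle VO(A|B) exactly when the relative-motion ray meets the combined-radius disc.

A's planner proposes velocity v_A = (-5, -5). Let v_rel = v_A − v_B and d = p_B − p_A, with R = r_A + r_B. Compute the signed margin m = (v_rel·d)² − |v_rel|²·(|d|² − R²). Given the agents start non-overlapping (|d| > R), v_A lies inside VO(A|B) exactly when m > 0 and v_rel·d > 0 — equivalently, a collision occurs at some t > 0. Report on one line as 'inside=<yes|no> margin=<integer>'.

d = (-9, 24),  |d|² = 657;  R = 7+7 = 14,  c = 657−14² = 461
v_rel = (-6, -4),  |v_rel|² = 52;  v_rel·d = (-6)·(-9) + (-4)·(24) = -42
52·t² + 84·t + 461 = 0  ⇒  m = (-42)² − 52·461 = -22208
m = -22208 < 0,  v_rel·d = -42 < 0  ⇒  outside

inside=no margin=-22208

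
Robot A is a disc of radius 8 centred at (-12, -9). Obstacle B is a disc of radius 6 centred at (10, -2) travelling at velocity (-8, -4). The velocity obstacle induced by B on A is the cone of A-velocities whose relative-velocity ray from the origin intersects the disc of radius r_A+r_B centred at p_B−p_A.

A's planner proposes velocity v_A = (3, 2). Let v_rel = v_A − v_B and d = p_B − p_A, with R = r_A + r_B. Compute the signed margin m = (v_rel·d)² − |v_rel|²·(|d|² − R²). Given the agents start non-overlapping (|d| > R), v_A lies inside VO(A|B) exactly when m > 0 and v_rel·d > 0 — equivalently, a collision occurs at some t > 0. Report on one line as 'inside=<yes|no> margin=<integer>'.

d = (22, 7),  |d|² = 533;  R = 8+6 = 14,  c = 533−14² = 337
v_rel = (11, 6),  |v_rel|² = 157;  v_rel·d = (11)·(22) + (6)·(7) = 284
157·t² − 568·t + 337 = 0  ⇒  m = 284² − 157·337 = 27747
m = 27747 > 0,  v_rel·d = 284 > 0  ⇒  inside

inside=yes margin=27747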